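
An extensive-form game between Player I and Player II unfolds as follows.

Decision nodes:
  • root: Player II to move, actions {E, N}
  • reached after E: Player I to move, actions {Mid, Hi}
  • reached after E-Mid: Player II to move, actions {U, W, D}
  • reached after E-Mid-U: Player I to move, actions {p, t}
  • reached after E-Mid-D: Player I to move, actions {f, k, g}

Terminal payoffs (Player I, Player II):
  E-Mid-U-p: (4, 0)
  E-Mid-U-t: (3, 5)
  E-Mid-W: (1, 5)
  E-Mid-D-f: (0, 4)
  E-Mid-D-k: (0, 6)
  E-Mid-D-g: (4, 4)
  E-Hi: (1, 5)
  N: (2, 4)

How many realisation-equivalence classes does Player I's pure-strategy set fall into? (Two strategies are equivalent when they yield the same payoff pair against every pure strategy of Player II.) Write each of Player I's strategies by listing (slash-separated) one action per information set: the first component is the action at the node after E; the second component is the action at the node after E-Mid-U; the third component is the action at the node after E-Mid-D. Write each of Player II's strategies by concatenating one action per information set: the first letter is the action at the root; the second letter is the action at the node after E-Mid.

7

Player I has 12 pure strategies: Mid/p/f, Mid/p/k, Mid/p/g, Mid/t/f, Mid/t/k, Mid/t/g, Hi/p/f, Hi/p/k, Hi/p/g, Hi/t/f, Hi/t/k, Hi/t/g. Columns: EU, EW, ED, NU, NW, ND.
{Mid/p/f} → row (4,0) (1,5) (0,4) (2,4) (2,4) (2,4)
{Mid/p/k} → row (4,0) (1,5) (0,6) (2,4) (2,4) (2,4)
{Mid/p/g} → row (4,0) (1,5) (4,4) (2,4) (2,4) (2,4)
{Mid/t/f} → row (3,5) (1,5) (0,4) (2,4) (2,4) (2,4)
{Mid/t/k} → row (3,5) (1,5) (0,6) (2,4) (2,4) (2,4)
{Mid/t/g} → row (3,5) (1,5) (4,4) (2,4) (2,4) (2,4)
{Hi/p/f, Hi/p/k, Hi/p/g, Hi/t/f, Hi/t/k, Hi/t/g} → row (1,5) (1,5) (1,5) (2,4) (2,4) (2,4)
That's 7 distinct rows out of 12 strategies.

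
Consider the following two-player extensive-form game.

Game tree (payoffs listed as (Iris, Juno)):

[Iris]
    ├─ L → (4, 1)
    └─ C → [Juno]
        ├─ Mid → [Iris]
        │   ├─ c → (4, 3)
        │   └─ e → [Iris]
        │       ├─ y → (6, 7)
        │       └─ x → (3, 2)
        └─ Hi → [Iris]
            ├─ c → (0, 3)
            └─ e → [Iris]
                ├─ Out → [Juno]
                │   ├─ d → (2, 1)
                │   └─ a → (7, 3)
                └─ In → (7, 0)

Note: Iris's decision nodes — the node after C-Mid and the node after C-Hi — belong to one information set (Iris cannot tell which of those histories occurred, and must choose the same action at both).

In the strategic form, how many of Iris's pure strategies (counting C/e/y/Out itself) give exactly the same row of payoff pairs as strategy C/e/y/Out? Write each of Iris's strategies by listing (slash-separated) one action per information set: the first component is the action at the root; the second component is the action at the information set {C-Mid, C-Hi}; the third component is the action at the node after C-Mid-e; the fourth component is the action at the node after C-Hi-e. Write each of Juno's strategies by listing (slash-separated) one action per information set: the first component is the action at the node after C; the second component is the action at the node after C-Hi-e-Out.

Row for C/e/y/Out (columns Mid/d, Mid/a, Hi/d, Hi/a): (6,7) (6,7) (2,1) (7,3).
Every one of Iris's information sets is on the play path for some reply by Juno when Iris follows C/e/y/Out.
Changing the action at any of them therefore changes at least one column, so only C/e/y/Out itself gives this row.

1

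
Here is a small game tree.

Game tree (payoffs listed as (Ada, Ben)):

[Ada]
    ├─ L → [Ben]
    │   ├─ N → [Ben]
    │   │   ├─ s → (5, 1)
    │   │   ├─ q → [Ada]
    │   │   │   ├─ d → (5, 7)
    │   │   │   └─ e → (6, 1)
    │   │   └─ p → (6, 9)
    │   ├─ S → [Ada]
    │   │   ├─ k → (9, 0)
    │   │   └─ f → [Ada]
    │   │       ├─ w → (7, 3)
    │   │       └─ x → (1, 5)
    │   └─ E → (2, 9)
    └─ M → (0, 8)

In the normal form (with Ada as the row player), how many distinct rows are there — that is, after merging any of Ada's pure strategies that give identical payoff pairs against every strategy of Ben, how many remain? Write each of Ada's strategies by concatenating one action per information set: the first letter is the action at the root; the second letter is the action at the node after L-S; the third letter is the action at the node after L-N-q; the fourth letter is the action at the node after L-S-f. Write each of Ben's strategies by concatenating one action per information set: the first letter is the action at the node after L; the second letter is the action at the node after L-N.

Ada has 16 pure strategies: Lkdw, Lkdx, Lkew, Lkex, Lfdw, Lfdx, Lfew, Lfex, Mkdw, Mkdx, Mkew, Mkex, Mfdw, Mfdx, Mfew, Mfex. Columns: Ns, Nq, Np, Ss, Sq, Sp, Es, Eq, Ep.
{Lkdw, Lkdx} → row (5,1) (5,7) (6,9) (9,0) (9,0) (9,0) (2,9) (2,9) (2,9)
{Lkew, Lkex} → row (5,1) (6,1) (6,9) (9,0) (9,0) (9,0) (2,9) (2,9) (2,9)
{Lfdw} → row (5,1) (5,7) (6,9) (7,3) (7,3) (7,3) (2,9) (2,9) (2,9)
{Lfdx} → row (5,1) (5,7) (6,9) (1,5) (1,5) (1,5) (2,9) (2,9) (2,9)
{Lfew} → row (5,1) (6,1) (6,9) (7,3) (7,3) (7,3) (2,9) (2,9) (2,9)
{Lfex} → row (5,1) (6,1) (6,9) (1,5) (1,5) (1,5) (2,9) (2,9) (2,9)
{Mkdw, Mkdx, Mkew, Mkex, Mfdw, Mfdx, Mfew, Mfex} → row (0,8) (0,8) (0,8) (0,8) (0,8) (0,8) (0,8) (0,8) (0,8)
That's 7 distinct rows out of 16 strategies.

7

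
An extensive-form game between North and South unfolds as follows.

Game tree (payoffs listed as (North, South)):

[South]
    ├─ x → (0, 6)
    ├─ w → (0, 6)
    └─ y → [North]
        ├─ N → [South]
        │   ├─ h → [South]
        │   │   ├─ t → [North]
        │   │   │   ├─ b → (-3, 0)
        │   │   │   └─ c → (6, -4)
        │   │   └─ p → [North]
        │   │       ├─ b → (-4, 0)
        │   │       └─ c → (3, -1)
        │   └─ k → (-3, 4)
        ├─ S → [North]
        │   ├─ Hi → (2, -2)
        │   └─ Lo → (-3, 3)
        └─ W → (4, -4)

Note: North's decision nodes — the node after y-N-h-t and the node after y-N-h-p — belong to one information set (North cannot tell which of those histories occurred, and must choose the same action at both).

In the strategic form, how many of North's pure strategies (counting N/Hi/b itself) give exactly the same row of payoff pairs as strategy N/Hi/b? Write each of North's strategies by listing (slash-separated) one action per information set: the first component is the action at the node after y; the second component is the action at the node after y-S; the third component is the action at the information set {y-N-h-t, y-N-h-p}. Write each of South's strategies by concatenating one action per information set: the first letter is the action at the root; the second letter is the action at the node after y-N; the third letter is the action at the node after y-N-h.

Row for N/Hi/b (columns xht, xhp, xkt, xkp, wht, whp, wkt, wkp, yht, yhp, ykt, ykp): (0,6) (0,6) (0,6) (0,6) (0,6) (0,6) (0,6) (0,6) (-3,0) (-4,0) (-3,4) (-3,4).
Under N/Hi/b, North's choice at the node after y-S can never be reached regardless of what South does, so varying those choices leaves every outcome unchanged.
Holding the reachable choices fixed and varying the unreachable one freely already gives 2 equivalent strategies.
No other strategy reproduces this row, so those 2 are the full class: N/Hi/b, N/Lo/b.

2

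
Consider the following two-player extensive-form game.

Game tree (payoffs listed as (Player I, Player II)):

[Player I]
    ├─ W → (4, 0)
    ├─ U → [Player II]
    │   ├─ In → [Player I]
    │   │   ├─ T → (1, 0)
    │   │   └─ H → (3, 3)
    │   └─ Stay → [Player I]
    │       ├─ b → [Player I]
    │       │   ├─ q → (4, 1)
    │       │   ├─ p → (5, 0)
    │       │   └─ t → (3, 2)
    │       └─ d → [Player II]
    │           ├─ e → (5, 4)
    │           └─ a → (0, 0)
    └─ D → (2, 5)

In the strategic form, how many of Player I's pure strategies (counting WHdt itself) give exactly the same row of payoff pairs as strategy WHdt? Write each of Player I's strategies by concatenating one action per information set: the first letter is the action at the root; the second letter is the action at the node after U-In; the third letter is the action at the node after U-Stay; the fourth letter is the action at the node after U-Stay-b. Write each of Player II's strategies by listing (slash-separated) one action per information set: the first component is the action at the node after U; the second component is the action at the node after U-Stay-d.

12

Row for WHdt (columns In/e, In/a, Stay/e, Stay/a): (4,0) (4,0) (4,0) (4,0).
Under WHdt, Player I's choice at the node after U-In and at the node after U-Stay and at the node after U-Stay-b can never be reached regardless of what Player II does, so varying those choices leaves every outcome unchanged.
Holding the reachable choices fixed and varying the unreachable ones freely already gives 2 × 2 × 3 = 12 equivalent strategies.
No other strategy reproduces this row, so those 12 are the full class: WTbq, WTbp, WTbt, WTdq, WTdp, WTdt, WHbq, WHbp, WHbt, WHdq, WHdp, WHdt.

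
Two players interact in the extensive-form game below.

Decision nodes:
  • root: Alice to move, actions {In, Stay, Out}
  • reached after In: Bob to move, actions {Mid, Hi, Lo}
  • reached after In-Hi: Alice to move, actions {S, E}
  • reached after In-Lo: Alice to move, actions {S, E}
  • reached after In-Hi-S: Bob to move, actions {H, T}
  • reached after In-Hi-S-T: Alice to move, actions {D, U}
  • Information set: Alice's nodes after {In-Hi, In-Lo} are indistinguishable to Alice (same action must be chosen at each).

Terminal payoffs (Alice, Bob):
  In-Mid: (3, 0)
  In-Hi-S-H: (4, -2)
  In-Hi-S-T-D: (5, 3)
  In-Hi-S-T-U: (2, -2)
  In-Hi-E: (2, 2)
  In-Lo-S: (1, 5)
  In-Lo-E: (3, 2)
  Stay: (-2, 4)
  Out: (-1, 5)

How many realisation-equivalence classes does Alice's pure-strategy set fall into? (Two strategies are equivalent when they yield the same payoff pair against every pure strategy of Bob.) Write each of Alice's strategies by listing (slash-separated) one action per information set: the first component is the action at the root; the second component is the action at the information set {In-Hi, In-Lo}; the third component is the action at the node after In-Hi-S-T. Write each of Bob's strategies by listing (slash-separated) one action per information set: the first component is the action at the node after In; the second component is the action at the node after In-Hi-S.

5

Alice has 12 pure strategies: In/S/D, In/S/U, In/E/D, In/E/U, Stay/S/D, Stay/S/U, Stay/E/D, Stay/E/U, Out/S/D, Out/S/U, Out/E/D, Out/E/U. Columns: Mid/H, Mid/T, Hi/H, Hi/T, Lo/H, Lo/T.
{In/S/D} → row (3,0) (3,0) (4,-2) (5,3) (1,5) (1,5)
{In/S/U} → row (3,0) (3,0) (4,-2) (2,-2) (1,5) (1,5)
{In/E/D, In/E/U} → row (3,0) (3,0) (2,2) (2,2) (3,2) (3,2)
{Stay/S/D, Stay/S/U, Stay/E/D, Stay/E/U} → row (-2,4) (-2,4) (-2,4) (-2,4) (-2,4) (-2,4)
{Out/S/D, Out/S/U, Out/E/D, Out/E/U} → row (-1,5) (-1,5) (-1,5) (-1,5) (-1,5) (-1,5)
That's 5 distinct rows out of 12 strategies.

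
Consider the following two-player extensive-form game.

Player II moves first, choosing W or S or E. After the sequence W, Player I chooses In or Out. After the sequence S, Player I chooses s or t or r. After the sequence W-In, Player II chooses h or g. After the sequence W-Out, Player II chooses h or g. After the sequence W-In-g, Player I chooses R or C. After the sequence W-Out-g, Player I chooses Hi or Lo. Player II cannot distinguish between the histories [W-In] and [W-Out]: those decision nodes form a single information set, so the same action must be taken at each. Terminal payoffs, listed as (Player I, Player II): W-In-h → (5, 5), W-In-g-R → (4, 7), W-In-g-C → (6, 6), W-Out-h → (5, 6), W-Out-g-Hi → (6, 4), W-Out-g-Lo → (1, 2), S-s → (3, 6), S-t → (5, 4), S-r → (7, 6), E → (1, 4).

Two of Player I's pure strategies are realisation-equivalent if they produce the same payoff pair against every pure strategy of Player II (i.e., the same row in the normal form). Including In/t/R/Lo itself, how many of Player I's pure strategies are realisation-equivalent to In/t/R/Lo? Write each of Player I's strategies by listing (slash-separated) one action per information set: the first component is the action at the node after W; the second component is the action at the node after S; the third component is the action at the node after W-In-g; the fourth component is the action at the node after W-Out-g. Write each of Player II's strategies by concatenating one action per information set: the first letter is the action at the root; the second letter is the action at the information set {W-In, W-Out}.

2

Row for In/t/R/Lo (columns Wh, Wg, Sh, Sg, Eh, Eg): (5,5) (4,7) (5,4) (5,4) (1,4) (1,4).
Under In/t/R/Lo, Player I's choice at the node after W-Out-g can never be reached regardless of what Player II does, so varying those choices leaves every outcome unchanged.
Holding the reachable choices fixed and varying the unreachable one freely already gives 2 equivalent strategies.
No other strategy reproduces this row, so those 2 are the full class: In/t/R/Hi, In/t/R/Lo.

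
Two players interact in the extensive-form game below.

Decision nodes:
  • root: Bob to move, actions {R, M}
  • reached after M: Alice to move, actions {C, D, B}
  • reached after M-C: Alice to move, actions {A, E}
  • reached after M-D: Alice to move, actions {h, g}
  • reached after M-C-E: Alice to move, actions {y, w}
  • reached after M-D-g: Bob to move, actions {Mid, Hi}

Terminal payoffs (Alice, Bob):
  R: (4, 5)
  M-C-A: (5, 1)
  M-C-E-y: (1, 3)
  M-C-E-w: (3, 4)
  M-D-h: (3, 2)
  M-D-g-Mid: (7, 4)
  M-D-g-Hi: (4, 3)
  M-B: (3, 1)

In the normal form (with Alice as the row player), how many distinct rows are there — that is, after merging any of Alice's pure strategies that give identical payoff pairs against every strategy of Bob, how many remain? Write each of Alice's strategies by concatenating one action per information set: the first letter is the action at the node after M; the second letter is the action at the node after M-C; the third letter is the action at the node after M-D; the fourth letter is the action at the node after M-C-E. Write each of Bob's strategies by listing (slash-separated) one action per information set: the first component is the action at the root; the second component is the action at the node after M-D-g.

6

Alice has 24 pure strategies: CAhy, CAhw, CAgy, CAgw, CEhy, CEhw, CEgy, CEgw, DAhy, DAhw, DAgy, DAgw, DEhy, DEhw, DEgy, DEgw, BAhy, BAhw, BAgy, BAgw, BEhy, BEhw, BEgy, BEgw. Columns: R/Mid, R/Hi, M/Mid, M/Hi.
{CAhy, CAhw, CAgy, CAgw} → row (4,5) (4,5) (5,1) (5,1)
{CEhy, CEgy} → row (4,5) (4,5) (1,3) (1,3)
{CEhw, CEgw} → row (4,5) (4,5) (3,4) (3,4)
{DAhy, DAhw, DEhy, DEhw} → row (4,5) (4,5) (3,2) (3,2)
{DAgy, DAgw, DEgy, DEgw} → row (4,5) (4,5) (7,4) (4,3)
{BAhy, BAhw, BAgy, BAgw, BEhy, BEhw, BEgy, BEgw} → row (4,5) (4,5) (3,1) (3,1)
That's 6 distinct rows out of 24 strategies.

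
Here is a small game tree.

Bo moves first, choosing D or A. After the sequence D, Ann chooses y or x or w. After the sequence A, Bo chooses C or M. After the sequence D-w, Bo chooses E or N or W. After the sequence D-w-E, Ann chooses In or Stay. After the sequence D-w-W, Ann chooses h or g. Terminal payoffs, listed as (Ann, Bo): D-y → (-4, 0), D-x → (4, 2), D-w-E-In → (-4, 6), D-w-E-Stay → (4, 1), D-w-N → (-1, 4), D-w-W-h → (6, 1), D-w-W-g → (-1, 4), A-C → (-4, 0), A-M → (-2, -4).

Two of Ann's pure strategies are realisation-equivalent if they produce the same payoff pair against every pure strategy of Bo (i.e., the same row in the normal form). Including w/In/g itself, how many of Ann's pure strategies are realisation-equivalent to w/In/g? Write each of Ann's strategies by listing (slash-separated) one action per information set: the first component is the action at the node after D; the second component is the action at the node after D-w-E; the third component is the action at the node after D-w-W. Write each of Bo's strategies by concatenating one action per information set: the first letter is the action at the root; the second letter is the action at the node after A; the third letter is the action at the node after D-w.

1

Row for w/In/g (columns DCE, DCN, DCW, DME, DMN, DMW, ACE, ACN, ACW, AME, AMN, AMW): (-4,6) (-1,4) (-1,4) (-4,6) (-1,4) (-1,4) (-4,0) (-4,0) (-4,0) (-2,-4) (-2,-4) (-2,-4).
Every one of Ann's information sets is on the play path for some reply by Bo when Ann follows w/In/g.
Changing the action at any of them therefore changes at least one column, so only w/In/g itself gives this row.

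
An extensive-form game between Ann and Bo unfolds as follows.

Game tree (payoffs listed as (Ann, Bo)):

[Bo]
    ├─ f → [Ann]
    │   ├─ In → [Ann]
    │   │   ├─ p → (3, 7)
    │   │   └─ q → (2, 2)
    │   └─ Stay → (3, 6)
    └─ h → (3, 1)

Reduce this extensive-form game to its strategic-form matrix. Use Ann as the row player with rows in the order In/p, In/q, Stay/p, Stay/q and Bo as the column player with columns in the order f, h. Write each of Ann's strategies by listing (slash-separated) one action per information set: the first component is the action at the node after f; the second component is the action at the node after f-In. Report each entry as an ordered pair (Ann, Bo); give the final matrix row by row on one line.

              f        h
  In/p    (3,7)    (3,1)
  In/q    (2,2)    (3,1)
Stay/p    (3,6)    (3,1)
Stay/q    (3,6)    (3,1)

In/p: (3,7) (3,1) | In/q: (2,2) (3,1) | Stay/p: (3,6) (3,1) | Stay/q: (3,6) (3,1)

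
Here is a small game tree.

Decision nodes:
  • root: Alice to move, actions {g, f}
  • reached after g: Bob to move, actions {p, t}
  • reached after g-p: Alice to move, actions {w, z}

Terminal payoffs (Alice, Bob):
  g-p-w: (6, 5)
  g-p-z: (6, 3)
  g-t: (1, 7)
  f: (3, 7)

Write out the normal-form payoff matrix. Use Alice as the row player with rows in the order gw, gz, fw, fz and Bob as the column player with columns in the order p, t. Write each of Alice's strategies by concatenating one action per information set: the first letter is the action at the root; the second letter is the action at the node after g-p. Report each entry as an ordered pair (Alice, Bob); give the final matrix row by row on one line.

Row gw: p→(6,5), t→(1,7)
Row gz: p→(6,3), t→(1,7)
Row fw: p→(3,7), t→(3,7)
Row fz: p→(3,7), t→(3,7)

gw: (6,5) (1,7) | gz: (6,3) (1,7) | fw: (3,7) (3,7) | fz: (3,7) (3,7)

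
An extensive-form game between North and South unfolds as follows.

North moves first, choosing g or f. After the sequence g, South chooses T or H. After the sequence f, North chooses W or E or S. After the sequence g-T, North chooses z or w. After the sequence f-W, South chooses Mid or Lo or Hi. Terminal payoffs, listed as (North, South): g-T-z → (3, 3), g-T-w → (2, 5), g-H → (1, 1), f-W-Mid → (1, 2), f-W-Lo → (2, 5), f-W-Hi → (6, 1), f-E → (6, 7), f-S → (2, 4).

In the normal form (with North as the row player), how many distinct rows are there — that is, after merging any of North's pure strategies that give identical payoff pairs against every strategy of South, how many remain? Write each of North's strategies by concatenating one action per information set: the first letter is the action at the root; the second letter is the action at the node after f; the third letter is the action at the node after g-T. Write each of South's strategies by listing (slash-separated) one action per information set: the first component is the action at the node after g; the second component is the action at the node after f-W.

North has 12 pure strategies: gWz, gWw, gEz, gEw, gSz, gSw, fWz, fWw, fEz, fEw, fSz, fSw. Columns: T/Mid, T/Lo, T/Hi, H/Mid, H/Lo, H/Hi.
{gWz, gEz, gSz} → row (3,3) (3,3) (3,3) (1,1) (1,1) (1,1)
{gWw, gEw, gSw} → row (2,5) (2,5) (2,5) (1,1) (1,1) (1,1)
{fWz, fWw} → row (1,2) (2,5) (6,1) (1,2) (2,5) (6,1)
{fEz, fEw} → row (6,7) (6,7) (6,7) (6,7) (6,7) (6,7)
{fSz, fSw} → row (2,4) (2,4) (2,4) (2,4) (2,4) (2,4)
That's 5 distinct rows out of 12 strategies.

5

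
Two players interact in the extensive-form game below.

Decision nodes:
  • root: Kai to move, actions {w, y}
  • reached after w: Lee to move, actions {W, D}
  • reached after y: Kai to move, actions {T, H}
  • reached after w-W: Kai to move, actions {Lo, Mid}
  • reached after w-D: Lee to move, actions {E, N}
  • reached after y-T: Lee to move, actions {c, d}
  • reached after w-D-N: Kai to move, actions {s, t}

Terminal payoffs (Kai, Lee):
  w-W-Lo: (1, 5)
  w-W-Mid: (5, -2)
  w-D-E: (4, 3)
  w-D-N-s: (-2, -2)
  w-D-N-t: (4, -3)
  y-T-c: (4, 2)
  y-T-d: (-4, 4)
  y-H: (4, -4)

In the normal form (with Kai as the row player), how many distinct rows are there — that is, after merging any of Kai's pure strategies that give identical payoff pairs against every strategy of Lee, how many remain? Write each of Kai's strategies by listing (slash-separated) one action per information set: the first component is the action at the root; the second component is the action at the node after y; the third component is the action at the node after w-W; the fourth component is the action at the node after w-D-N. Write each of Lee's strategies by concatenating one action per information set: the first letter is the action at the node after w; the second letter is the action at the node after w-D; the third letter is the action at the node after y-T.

Kai has 16 pure strategies: w/T/Lo/s, w/T/Lo/t, w/T/Mid/s, w/T/Mid/t, w/H/Lo/s, w/H/Lo/t, w/H/Mid/s, w/H/Mid/t, y/T/Lo/s, y/T/Lo/t, y/T/Mid/s, y/T/Mid/t, y/H/Lo/s, y/H/Lo/t, y/H/Mid/s, y/H/Mid/t. Columns: WEc, WEd, WNc, WNd, DEc, DEd, DNc, DNd.
{w/T/Lo/s, w/H/Lo/s} → row (1,5) (1,5) (1,5) (1,5) (4,3) (4,3) (-2,-2) (-2,-2)
{w/T/Lo/t, w/H/Lo/t} → row (1,5) (1,5) (1,5) (1,5) (4,3) (4,3) (4,-3) (4,-3)
{w/T/Mid/s, w/H/Mid/s} → row (5,-2) (5,-2) (5,-2) (5,-2) (4,3) (4,3) (-2,-2) (-2,-2)
{w/T/Mid/t, w/H/Mid/t} → row (5,-2) (5,-2) (5,-2) (5,-2) (4,3) (4,3) (4,-3) (4,-3)
{y/T/Lo/s, y/T/Lo/t, y/T/Mid/s, y/T/Mid/t} → row (4,2) (-4,4) (4,2) (-4,4) (4,2) (-4,4) (4,2) (-4,4)
{y/H/Lo/s, y/H/Lo/t, y/H/Mid/s, y/H/Mid/t} → row (4,-4) (4,-4) (4,-4) (4,-4) (4,-4) (4,-4) (4,-4) (4,-4)
That's 6 distinct rows out of 16 strategies.

6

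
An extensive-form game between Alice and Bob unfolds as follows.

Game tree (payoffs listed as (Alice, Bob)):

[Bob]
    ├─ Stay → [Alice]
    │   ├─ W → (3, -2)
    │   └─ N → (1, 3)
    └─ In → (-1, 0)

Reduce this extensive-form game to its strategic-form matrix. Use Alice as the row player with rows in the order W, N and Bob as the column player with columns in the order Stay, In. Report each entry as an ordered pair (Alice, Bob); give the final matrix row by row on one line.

         Stay       In
   W   (3,-2)   (-1,0)
   N    (1,3)   (-1,0)

W: (3,-2) (-1,0) | N: (1,3) (-1,0)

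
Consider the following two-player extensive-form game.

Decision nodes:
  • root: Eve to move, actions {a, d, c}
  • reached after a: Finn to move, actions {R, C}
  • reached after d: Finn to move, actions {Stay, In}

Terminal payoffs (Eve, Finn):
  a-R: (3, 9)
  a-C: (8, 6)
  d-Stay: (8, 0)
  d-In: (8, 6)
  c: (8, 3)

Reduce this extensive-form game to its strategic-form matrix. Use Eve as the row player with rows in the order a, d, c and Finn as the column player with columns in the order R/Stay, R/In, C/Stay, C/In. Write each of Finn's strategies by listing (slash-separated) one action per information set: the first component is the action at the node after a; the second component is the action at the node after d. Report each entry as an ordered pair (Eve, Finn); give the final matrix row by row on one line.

a: (3,9) (3,9) (8,6) (8,6) | d: (8,0) (8,6) (8,0) (8,6) | c: (8,3) (8,3) (8,3) (8,3)

       R/Stay     R/In   C/Stay     C/In
   a    (3,9)    (3,9)    (8,6)    (8,6)
   d    (8,0)    (8,6)    (8,0)    (8,6)
   c    (8,3)    (8,3)    (8,3)    (8,3)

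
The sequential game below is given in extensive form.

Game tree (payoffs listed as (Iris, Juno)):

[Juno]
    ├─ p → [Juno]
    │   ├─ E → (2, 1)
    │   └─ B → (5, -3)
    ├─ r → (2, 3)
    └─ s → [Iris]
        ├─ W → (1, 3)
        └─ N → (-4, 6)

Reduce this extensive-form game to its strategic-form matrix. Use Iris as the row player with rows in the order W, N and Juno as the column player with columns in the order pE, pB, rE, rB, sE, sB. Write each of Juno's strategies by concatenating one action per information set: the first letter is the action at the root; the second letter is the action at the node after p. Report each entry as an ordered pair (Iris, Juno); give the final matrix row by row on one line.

           pE       pB       rE       rB       sE       sB
   W    (2,1)   (5,-3)    (2,3)    (2,3)    (1,3)    (1,3)
   N    (2,1)   (5,-3)    (2,3)    (2,3)   (-4,6)   (-4,6)

W: (2,1) (5,-3) (2,3) (2,3) (1,3) (1,3) | N: (2,1) (5,-3) (2,3) (2,3) (-4,6) (-4,6)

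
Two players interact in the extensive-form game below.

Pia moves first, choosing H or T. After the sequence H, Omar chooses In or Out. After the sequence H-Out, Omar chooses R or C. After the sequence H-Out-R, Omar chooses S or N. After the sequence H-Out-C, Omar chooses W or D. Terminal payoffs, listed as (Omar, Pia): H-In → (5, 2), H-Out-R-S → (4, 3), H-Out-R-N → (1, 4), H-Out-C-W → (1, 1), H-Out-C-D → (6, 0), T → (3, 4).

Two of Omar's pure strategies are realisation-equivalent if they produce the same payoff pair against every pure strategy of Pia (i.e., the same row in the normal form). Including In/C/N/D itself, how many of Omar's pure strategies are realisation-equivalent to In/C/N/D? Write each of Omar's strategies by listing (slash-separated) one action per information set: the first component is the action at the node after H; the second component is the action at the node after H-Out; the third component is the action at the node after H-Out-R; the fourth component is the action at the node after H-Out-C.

Row for In/C/N/D (columns H, T): (5,2) (3,4).
Under In/C/N/D, Omar's choice at the node after H-Out and at the node after H-Out-R and at the node after H-Out-C can never be reached regardless of what Pia does, so varying those choices leaves every outcome unchanged.
Holding the reachable choices fixed and varying the unreachable ones freely already gives 2 × 2 × 2 = 8 equivalent strategies.
No other strategy reproduces this row, so those 8 are the full class: In/R/S/W, In/R/S/D, In/R/N/W, In/R/N/D, In/C/S/W, In/C/S/D, In/C/N/W, In/C/N/D.

8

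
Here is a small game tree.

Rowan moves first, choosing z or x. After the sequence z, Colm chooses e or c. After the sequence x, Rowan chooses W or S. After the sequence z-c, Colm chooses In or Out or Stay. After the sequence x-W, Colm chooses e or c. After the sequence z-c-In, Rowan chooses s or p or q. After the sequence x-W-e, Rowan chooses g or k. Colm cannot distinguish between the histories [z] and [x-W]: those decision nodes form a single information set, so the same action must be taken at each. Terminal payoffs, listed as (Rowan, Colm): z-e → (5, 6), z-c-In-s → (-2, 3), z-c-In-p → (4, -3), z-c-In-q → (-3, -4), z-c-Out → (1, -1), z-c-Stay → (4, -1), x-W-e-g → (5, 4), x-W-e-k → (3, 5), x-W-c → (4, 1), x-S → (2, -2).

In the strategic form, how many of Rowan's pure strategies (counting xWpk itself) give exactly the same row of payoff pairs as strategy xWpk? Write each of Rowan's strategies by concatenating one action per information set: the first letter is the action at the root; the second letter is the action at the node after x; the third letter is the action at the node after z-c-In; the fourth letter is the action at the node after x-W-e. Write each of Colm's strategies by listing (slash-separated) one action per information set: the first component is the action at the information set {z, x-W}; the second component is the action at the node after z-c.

3

Row for xWpk (columns e/In, e/Out, e/Stay, c/In, c/Out, c/Stay): (3,5) (3,5) (3,5) (4,1) (4,1) (4,1).
Under xWpk, Rowan's choice at the node after z-c-In can never be reached regardless of what Colm does, so varying those choices leaves every outcome unchanged.
Holding the reachable choices fixed and varying the unreachable one freely already gives 3 equivalent strategies.
No other strategy reproduces this row, so those 3 are the full class: xWsk, xWpk, xWqk.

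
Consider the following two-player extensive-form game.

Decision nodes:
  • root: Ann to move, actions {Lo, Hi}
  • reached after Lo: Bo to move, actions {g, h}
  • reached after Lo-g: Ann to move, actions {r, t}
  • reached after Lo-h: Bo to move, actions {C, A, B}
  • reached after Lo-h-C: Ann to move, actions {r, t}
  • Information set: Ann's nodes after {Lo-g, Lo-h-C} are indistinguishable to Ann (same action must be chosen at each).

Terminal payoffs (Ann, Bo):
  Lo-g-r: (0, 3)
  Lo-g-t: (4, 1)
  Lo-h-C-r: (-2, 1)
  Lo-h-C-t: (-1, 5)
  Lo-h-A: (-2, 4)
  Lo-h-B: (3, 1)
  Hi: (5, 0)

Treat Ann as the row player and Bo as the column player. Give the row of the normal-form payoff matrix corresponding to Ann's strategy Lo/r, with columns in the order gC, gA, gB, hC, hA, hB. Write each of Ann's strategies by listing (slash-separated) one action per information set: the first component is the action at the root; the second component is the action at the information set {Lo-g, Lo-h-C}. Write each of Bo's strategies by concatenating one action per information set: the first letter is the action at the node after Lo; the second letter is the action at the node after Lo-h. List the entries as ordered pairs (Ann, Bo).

(0,3) (0,3) (0,3) (-2,1) (-2,4) (3,1)

vs gC: Ann plays Lo → Bo plays g at [Lo] → Ann plays r at [Lo-g] → (0, 3)
vs gA: Ann plays Lo → Bo plays g at [Lo] → Ann plays r at [Lo-g] → (0, 3)
vs gB: Ann plays Lo → Bo plays g at [Lo] → Ann plays r at [Lo-g] → (0, 3)
vs hC: Ann plays Lo → Bo plays h at [Lo] → Bo plays C at [Lo-h] → Ann plays r at [Lo-h-C] → (-2, 1)
vs hA: Ann plays Lo → Bo plays h at [Lo] → Bo plays A at [Lo-h] → (-2, 4)
vs hB: Ann plays Lo → Bo plays h at [Lo] → Bo plays B at [Lo-h] → (3, 1)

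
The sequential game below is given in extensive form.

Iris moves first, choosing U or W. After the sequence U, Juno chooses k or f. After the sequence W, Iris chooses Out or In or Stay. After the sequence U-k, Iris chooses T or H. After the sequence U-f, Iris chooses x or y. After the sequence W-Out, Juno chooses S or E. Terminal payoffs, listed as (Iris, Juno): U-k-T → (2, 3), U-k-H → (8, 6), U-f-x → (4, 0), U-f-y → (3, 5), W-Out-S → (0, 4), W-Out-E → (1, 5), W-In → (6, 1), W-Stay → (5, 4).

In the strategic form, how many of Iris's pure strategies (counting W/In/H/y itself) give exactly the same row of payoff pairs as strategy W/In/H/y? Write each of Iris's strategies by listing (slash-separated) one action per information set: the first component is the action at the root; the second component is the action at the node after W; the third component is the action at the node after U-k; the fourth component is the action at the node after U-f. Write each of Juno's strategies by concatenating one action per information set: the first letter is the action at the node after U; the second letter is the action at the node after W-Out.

4

Row for W/In/H/y (columns kS, kE, fS, fE): (6,1) (6,1) (6,1) (6,1).
Under W/In/H/y, Iris's choice at the node after U-k and at the node after U-f can never be reached regardless of what Juno does, so varying those choices leaves every outcome unchanged.
Holding the reachable choices fixed and varying the unreachable ones freely already gives 2 × 2 = 4 equivalent strategies.
No other strategy reproduces this row, so those 4 are the full class: W/In/T/x, W/In/T/y, W/In/H/x, W/In/H/y.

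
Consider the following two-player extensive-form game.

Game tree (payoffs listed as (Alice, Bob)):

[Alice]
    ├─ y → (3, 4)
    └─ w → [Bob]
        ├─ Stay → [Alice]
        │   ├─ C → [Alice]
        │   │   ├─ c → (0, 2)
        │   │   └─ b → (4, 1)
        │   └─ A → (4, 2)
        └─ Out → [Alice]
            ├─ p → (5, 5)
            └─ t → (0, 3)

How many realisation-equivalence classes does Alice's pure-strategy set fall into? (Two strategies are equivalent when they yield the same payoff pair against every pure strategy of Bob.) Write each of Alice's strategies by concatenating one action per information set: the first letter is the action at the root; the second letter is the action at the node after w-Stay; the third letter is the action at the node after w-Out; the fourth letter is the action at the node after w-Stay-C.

Alice has 16 pure strategies: yCpc, yCpb, yCtc, yCtb, yApc, yApb, yAtc, yAtb, wCpc, wCpb, wCtc, wCtb, wApc, wApb, wAtc, wAtb. Columns: Stay, Out.
{yCpc, yCpb, yCtc, yCtb, yApc, yApb, yAtc, yAtb} → row (3,4) (3,4)
{wCpc} → row (0,2) (5,5)
{wCpb} → row (4,1) (5,5)
{wCtc} → row (0,2) (0,3)
{wCtb} → row (4,1) (0,3)
{wApc, wApb} → row (4,2) (5,5)
{wAtc, wAtb} → row (4,2) (0,3)
That's 7 distinct rows out of 16 strategies.

7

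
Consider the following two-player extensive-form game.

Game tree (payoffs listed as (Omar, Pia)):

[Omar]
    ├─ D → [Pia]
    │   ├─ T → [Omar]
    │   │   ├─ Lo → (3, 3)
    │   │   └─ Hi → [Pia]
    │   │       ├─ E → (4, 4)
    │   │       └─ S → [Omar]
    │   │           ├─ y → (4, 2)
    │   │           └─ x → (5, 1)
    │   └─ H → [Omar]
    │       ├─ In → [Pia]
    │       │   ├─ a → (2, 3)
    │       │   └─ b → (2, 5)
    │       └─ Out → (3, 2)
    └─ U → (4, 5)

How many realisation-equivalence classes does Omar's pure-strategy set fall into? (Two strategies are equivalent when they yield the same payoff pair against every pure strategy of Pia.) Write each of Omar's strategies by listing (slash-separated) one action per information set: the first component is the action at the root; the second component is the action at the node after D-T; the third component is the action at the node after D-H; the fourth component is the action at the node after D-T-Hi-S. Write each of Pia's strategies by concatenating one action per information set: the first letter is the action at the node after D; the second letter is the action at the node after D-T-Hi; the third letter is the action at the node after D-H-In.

7

Omar has 16 pure strategies: D/Lo/In/y, D/Lo/In/x, D/Lo/Out/y, D/Lo/Out/x, D/Hi/In/y, D/Hi/In/x, D/Hi/Out/y, D/Hi/Out/x, U/Lo/In/y, U/Lo/In/x, U/Lo/Out/y, U/Lo/Out/x, U/Hi/In/y, U/Hi/In/x, U/Hi/Out/y, U/Hi/Out/x. Columns: TEa, TEb, TSa, TSb, HEa, HEb, HSa, HSb.
{D/Lo/In/y, D/Lo/In/x} → row (3,3) (3,3) (3,3) (3,3) (2,3) (2,5) (2,3) (2,5)
{D/Lo/Out/y, D/Lo/Out/x} → row (3,3) (3,3) (3,3) (3,3) (3,2) (3,2) (3,2) (3,2)
{D/Hi/In/y} → row (4,4) (4,4) (4,2) (4,2) (2,3) (2,5) (2,3) (2,5)
{D/Hi/In/x} → row (4,4) (4,4) (5,1) (5,1) (2,3) (2,5) (2,3) (2,5)
{D/Hi/Out/y} → row (4,4) (4,4) (4,2) (4,2) (3,2) (3,2) (3,2) (3,2)
{D/Hi/Out/x} → row (4,4) (4,4) (5,1) (5,1) (3,2) (3,2) (3,2) (3,2)
{U/Lo/In/y, U/Lo/In/x, U/Lo/Out/y, U/Lo/Out/x, U/Hi/In/y, U/Hi/In/x, U/Hi/Out/y, U/Hi/Out/x} → row (4,5) (4,5) (4,5) (4,5) (4,5) (4,5) (4,5) (4,5)
That's 7 distinct rows out of 16 strategies.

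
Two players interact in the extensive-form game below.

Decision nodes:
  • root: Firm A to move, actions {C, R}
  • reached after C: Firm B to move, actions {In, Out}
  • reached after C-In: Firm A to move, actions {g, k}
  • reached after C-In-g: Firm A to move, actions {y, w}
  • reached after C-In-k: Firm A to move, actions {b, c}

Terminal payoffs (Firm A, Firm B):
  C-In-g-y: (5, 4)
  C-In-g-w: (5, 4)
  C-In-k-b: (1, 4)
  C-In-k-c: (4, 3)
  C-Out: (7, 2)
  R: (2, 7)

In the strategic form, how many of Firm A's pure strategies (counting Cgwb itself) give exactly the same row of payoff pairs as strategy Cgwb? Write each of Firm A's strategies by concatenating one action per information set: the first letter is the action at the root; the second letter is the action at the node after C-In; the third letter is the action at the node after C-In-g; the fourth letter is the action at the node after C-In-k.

Row for Cgwb (columns In, Out): (5,4) (7,2).
Under Cgwb, Firm A's choice at the node after C-In-k can never be reached regardless of what Firm B does, so varying those choices leaves every outcome unchanged.
Holding the reachable choices fixed and varying the unreachable one freely already gives 2 equivalent strategies.
Checking the remaining rows, Cgyb, Cgyc also happen to give the same payoffs in every column, bringing the total to 4: Cgyb, Cgyc, Cgwb, Cgwc.

4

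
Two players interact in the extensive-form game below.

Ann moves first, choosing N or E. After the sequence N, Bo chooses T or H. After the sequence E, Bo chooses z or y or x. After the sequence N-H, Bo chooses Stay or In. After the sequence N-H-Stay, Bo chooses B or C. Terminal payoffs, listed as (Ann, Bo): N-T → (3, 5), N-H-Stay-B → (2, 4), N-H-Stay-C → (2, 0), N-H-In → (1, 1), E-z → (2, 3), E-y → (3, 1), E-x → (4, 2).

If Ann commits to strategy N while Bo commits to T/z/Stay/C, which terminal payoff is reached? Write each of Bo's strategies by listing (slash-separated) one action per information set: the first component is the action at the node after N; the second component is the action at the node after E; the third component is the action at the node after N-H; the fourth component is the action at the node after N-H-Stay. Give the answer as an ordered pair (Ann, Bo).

Trace the play path from the root:
  Ann plays N
  Bo plays T at [N]
→ terminal payoff (3, 5).
(Bo's choice at the node after E is never reached on this path, so it doesn't affect the outcome.)

(3, 5)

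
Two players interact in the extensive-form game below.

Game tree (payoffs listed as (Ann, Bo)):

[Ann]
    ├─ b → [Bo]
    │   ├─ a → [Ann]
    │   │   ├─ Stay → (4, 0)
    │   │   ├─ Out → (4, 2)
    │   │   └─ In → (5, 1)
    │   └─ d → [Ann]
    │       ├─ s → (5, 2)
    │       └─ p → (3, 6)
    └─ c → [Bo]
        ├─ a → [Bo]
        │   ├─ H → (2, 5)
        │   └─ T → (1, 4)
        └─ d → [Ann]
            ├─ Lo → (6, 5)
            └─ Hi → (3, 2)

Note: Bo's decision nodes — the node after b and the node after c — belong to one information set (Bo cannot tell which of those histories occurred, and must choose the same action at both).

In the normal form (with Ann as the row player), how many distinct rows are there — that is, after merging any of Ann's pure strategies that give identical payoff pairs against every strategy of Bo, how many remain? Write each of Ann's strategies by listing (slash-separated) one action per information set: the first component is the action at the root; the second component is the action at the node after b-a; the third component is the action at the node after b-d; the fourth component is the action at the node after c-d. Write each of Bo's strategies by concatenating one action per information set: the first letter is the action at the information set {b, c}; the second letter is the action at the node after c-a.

Ann has 24 pure strategies: b/Stay/s/Lo, b/Stay/s/Hi, b/Stay/p/Lo, b/Stay/p/Hi, b/Out/s/Lo, b/Out/s/Hi, b/Out/p/Lo, b/Out/p/Hi, b/In/s/Lo, b/In/s/Hi, b/In/p/Lo, b/In/p/Hi, c/Stay/s/Lo, c/Stay/s/Hi, c/Stay/p/Lo, c/Stay/p/Hi, c/Out/s/Lo, c/Out/s/Hi, c/Out/p/Lo, c/Out/p/Hi, c/In/s/Lo, c/In/s/Hi, c/In/p/Lo, c/In/p/Hi. Columns: aH, aT, dH, dT.
{b/Stay/s/Lo, b/Stay/s/Hi} → row (4,0) (4,0) (5,2) (5,2)
{b/Stay/p/Lo, b/Stay/p/Hi} → row (4,0) (4,0) (3,6) (3,6)
{b/Out/s/Lo, b/Out/s/Hi} → row (4,2) (4,2) (5,2) (5,2)
{b/Out/p/Lo, b/Out/p/Hi} → row (4,2) (4,2) (3,6) (3,6)
{b/In/s/Lo, b/In/s/Hi} → row (5,1) (5,1) (5,2) (5,2)
{b/In/p/Lo, b/In/p/Hi} → row (5,1) (5,1) (3,6) (3,6)
{c/Stay/s/Lo, c/Stay/p/Lo, c/Out/s/Lo, c/Out/p/Lo, c/In/s/Lo, c/In/p/Lo} → row (2,5) (1,4) (6,5) (6,5)
{c/Stay/s/Hi, c/Stay/p/Hi, c/Out/s/Hi, c/Out/p/Hi, c/In/s/Hi, c/In/p/Hi} → row (2,5) (1,4) (3,2) (3,2)
That's 8 distinct rows out of 24 strategies.

8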